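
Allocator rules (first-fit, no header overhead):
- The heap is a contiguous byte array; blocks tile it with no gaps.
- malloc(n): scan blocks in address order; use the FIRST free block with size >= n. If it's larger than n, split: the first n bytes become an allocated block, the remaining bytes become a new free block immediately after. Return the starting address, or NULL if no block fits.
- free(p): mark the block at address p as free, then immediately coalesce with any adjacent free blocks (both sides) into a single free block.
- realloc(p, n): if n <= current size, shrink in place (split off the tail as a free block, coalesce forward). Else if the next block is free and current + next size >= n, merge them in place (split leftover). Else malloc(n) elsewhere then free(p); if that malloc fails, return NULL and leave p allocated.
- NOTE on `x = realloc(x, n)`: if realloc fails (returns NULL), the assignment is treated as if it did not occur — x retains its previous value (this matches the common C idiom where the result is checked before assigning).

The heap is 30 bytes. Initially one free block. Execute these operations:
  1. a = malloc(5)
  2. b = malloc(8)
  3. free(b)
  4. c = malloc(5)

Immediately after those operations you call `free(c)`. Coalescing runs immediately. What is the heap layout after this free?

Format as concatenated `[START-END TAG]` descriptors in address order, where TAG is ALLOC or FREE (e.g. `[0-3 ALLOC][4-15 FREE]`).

Op 1: a = malloc(5) -> a = 0; heap: [0-4 ALLOC][5-29 FREE]
Op 2: b = malloc(8) -> b = 5; heap: [0-4 ALLOC][5-12 ALLOC][13-29 FREE]
Op 3: free(b) -> (freed b); heap: [0-4 ALLOC][5-29 FREE]
Op 4: c = malloc(5) -> c = 5; heap: [0-4 ALLOC][5-9 ALLOC][10-29 FREE]
free(c): c = 5 -> block [5-9 ALLOC]; mark free, coalesce with adjacent free neighbors -> [0-4 ALLOC][5-29 FREE]

Answer: [0-4 ALLOC][5-29 FREE]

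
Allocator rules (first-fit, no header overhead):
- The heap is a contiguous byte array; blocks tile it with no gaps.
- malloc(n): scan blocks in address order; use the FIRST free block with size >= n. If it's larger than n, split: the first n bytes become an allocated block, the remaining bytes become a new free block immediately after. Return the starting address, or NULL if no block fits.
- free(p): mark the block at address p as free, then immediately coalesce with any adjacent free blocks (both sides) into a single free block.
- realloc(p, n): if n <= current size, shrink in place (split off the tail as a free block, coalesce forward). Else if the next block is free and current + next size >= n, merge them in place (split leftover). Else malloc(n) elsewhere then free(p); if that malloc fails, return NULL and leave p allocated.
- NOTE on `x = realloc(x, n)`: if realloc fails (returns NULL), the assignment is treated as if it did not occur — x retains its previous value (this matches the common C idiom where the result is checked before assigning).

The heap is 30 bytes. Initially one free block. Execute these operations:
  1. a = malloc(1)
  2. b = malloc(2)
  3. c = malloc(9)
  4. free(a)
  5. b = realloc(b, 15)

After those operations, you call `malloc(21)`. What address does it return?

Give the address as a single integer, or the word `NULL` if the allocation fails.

Answer: NULL

Derivation:
Op 1: a = malloc(1) -> a = 0; heap: [0-0 ALLOC][1-29 FREE]
Op 2: b = malloc(2) -> b = 1; heap: [0-0 ALLOC][1-2 ALLOC][3-29 FREE]
Op 3: c = malloc(9) -> c = 3; heap: [0-0 ALLOC][1-2 ALLOC][3-11 ALLOC][12-29 FREE]
Op 4: free(a) -> (freed a); heap: [0-0 FREE][1-2 ALLOC][3-11 ALLOC][12-29 FREE]
Op 5: b = realloc(b, 15) -> b = 12; heap: [0-2 FREE][3-11 ALLOC][12-26 ALLOC][27-29 FREE]
malloc(21): first-fit scan over [0-2 FREE][3-11 ALLOC][12-26 ALLOC][27-29 FREE] -> NULL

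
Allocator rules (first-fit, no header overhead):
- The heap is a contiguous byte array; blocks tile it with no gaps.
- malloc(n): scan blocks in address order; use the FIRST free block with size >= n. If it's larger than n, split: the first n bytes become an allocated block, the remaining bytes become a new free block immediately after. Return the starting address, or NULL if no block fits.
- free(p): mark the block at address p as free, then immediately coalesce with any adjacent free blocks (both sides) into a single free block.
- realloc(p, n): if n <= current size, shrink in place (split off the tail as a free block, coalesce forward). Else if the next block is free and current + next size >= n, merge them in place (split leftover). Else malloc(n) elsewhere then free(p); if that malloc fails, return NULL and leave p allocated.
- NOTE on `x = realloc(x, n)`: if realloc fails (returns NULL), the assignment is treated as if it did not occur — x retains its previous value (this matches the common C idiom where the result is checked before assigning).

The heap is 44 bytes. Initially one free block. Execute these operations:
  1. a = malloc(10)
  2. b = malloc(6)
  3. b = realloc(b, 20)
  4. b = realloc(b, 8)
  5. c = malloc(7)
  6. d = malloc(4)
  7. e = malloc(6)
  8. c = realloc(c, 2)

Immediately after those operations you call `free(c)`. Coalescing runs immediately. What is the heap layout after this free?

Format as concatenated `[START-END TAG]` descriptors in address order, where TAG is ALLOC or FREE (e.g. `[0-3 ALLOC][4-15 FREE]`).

Answer: [0-9 ALLOC][10-17 ALLOC][18-24 FREE][25-28 ALLOC][29-34 ALLOC][35-43 FREE]

Derivation:
Op 1: a = malloc(10) -> a = 0; heap: [0-9 ALLOC][10-43 FREE]
Op 2: b = malloc(6) -> b = 10; heap: [0-9 ALLOC][10-15 ALLOC][16-43 FREE]
Op 3: b = realloc(b, 20) -> b = 10; heap: [0-9 ALLOC][10-29 ALLOC][30-43 FREE]
Op 4: b = realloc(b, 8) -> b = 10; heap: [0-9 ALLOC][10-17 ALLOC][18-43 FREE]
Op 5: c = malloc(7) -> c = 18; heap: [0-9 ALLOC][10-17 ALLOC][18-24 ALLOC][25-43 FREE]
Op 6: d = malloc(4) -> d = 25; heap: [0-9 ALLOC][10-17 ALLOC][18-24 ALLOC][25-28 ALLOC][29-43 FREE]
Op 7: e = malloc(6) -> e = 29; heap: [0-9 ALLOC][10-17 ALLOC][18-24 ALLOC][25-28 ALLOC][29-34 ALLOC][35-43 FREE]
Op 8: c = realloc(c, 2) -> c = 18; heap: [0-9 ALLOC][10-17 ALLOC][18-19 ALLOC][20-24 FREE][25-28 ALLOC][29-34 ALLOC][35-43 FREE]
free(c): c = 18 -> block [18-19 ALLOC]; mark free, coalesce with adjacent free neighbors -> [0-9 ALLOC][10-17 ALLOC][18-24 FREE][25-28 ALLOC][29-34 ALLOC][35-43 FREE]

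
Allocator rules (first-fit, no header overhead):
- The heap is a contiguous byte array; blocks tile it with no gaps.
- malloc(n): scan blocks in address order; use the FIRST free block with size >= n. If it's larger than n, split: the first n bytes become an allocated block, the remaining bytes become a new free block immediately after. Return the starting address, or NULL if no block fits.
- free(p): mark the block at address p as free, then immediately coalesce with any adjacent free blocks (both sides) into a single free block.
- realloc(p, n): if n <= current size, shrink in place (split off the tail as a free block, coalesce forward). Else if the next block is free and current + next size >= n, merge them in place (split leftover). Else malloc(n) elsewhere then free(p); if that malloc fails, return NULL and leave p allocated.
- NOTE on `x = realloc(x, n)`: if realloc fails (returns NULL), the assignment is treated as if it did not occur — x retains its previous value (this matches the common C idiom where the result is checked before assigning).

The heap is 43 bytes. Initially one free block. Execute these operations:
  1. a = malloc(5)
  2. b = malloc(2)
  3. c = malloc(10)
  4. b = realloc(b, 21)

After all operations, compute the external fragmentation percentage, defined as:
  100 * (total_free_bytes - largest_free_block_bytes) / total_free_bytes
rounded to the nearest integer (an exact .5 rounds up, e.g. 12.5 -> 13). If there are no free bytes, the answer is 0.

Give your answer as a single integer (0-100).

Op 1: a = malloc(5) -> a = 0; heap: [0-4 ALLOC][5-42 FREE]
Op 2: b = malloc(2) -> b = 5; heap: [0-4 ALLOC][5-6 ALLOC][7-42 FREE]
Op 3: c = malloc(10) -> c = 7; heap: [0-4 ALLOC][5-6 ALLOC][7-16 ALLOC][17-42 FREE]
Op 4: b = realloc(b, 21) -> b = 17; heap: [0-4 ALLOC][5-6 FREE][7-16 ALLOC][17-37 ALLOC][38-42 FREE]
Free blocks: [2 5] total_free=7 largest=5 -> 100*(7-5)/7 = 200/7 ≈ 28.571 -> rounds to 29

Answer: 29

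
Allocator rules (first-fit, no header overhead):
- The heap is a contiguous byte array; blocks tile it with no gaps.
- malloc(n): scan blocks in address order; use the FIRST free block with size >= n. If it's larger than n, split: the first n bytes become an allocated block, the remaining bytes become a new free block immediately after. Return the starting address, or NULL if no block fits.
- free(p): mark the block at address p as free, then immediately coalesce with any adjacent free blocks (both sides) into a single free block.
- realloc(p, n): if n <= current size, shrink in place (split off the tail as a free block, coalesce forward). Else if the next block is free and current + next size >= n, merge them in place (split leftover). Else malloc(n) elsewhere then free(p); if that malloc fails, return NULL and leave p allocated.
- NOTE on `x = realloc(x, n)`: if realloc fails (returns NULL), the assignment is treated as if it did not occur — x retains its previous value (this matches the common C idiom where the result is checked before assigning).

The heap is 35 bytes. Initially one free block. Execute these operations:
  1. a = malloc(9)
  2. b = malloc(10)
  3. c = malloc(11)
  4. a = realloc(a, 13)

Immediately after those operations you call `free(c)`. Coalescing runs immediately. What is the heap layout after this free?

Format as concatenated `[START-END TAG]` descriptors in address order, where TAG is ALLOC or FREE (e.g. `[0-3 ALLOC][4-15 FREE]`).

Answer: [0-8 ALLOC][9-18 ALLOC][19-34 FREE]

Derivation:
Op 1: a = malloc(9) -> a = 0; heap: [0-8 ALLOC][9-34 FREE]
Op 2: b = malloc(10) -> b = 9; heap: [0-8 ALLOC][9-18 ALLOC][19-34 FREE]
Op 3: c = malloc(11) -> c = 19; heap: [0-8 ALLOC][9-18 ALLOC][19-29 ALLOC][30-34 FREE]
Op 4: a = realloc(a, 13) -> NULL (a unchanged); heap: [0-8 ALLOC][9-18 ALLOC][19-29 ALLOC][30-34 FREE]
free(c): c = 19 -> block [19-29 ALLOC]; mark free, coalesce with adjacent free neighbors -> [0-8 ALLOC][9-18 ALLOC][19-34 FREE]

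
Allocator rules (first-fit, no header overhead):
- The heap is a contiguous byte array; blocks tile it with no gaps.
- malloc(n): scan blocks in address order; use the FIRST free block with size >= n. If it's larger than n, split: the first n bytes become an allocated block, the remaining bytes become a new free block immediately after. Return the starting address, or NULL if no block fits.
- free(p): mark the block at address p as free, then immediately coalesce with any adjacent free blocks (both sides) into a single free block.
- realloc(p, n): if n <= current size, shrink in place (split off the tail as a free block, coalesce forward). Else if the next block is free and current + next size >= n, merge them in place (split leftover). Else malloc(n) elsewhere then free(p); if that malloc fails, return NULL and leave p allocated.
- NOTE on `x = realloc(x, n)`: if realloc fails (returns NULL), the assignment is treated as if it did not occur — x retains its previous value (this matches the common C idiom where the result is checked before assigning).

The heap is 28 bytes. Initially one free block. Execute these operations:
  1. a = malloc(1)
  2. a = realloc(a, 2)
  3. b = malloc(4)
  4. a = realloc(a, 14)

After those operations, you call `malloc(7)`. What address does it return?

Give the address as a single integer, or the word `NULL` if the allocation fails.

Answer: 20

Derivation:
Op 1: a = malloc(1) -> a = 0; heap: [0-0 ALLOC][1-27 FREE]
Op 2: a = realloc(a, 2) -> a = 0; heap: [0-1 ALLOC][2-27 FREE]
Op 3: b = malloc(4) -> b = 2; heap: [0-1 ALLOC][2-5 ALLOC][6-27 FREE]
Op 4: a = realloc(a, 14) -> a = 6; heap: [0-1 FREE][2-5 ALLOC][6-19 ALLOC][20-27 FREE]
malloc(7): first-fit scan over [0-1 FREE][2-5 ALLOC][6-19 ALLOC][20-27 FREE] -> 20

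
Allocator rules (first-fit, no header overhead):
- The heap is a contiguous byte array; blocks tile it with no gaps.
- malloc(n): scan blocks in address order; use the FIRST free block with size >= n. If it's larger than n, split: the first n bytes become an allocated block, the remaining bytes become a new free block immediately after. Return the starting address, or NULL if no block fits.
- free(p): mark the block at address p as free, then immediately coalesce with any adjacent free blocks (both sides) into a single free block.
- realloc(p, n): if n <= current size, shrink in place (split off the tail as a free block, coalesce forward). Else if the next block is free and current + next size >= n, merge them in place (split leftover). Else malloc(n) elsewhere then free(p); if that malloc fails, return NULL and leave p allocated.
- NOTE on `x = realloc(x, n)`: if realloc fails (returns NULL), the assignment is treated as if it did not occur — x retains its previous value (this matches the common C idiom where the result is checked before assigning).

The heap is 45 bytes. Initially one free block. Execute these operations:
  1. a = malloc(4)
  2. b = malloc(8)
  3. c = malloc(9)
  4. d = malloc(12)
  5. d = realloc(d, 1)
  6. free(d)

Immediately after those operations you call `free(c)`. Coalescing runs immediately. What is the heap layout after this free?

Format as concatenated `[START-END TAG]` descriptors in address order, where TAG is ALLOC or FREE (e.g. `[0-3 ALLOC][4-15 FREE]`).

Op 1: a = malloc(4) -> a = 0; heap: [0-3 ALLOC][4-44 FREE]
Op 2: b = malloc(8) -> b = 4; heap: [0-3 ALLOC][4-11 ALLOC][12-44 FREE]
Op 3: c = malloc(9) -> c = 12; heap: [0-3 ALLOC][4-11 ALLOC][12-20 ALLOC][21-44 FREE]
Op 4: d = malloc(12) -> d = 21; heap: [0-3 ALLOC][4-11 ALLOC][12-20 ALLOC][21-32 ALLOC][33-44 FREE]
Op 5: d = realloc(d, 1) -> d = 21; heap: [0-3 ALLOC][4-11 ALLOC][12-20 ALLOC][21-21 ALLOC][22-44 FREE]
Op 6: free(d) -> (freed d); heap: [0-3 ALLOC][4-11 ALLOC][12-20 ALLOC][21-44 FREE]
free(c): c = 12 -> block [12-20 ALLOC]; mark free, coalesce with adjacent free neighbors -> [0-3 ALLOC][4-11 ALLOC][12-44 FREE]

Answer: [0-3 ALLOC][4-11 ALLOC][12-44 FREE]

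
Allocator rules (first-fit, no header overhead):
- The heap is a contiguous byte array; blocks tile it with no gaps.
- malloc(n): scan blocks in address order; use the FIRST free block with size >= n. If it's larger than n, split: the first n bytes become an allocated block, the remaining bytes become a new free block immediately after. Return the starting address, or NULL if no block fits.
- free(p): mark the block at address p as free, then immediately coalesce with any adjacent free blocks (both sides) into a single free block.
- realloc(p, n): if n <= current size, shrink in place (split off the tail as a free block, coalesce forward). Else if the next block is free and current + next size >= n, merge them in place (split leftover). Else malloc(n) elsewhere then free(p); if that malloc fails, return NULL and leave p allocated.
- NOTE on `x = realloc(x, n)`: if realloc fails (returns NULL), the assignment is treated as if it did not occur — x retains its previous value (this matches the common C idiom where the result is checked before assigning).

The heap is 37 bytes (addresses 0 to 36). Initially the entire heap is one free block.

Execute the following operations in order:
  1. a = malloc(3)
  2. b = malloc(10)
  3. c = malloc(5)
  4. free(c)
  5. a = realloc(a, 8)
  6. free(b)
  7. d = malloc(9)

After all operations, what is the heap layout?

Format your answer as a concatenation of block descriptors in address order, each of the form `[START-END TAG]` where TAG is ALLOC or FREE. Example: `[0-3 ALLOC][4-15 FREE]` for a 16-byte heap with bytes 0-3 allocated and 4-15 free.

Op 1: a = malloc(3) -> a = 0; heap: [0-2 ALLOC][3-36 FREE]
Op 2: b = malloc(10) -> b = 3; heap: [0-2 ALLOC][3-12 ALLOC][13-36 FREE]
Op 3: c = malloc(5) -> c = 13; heap: [0-2 ALLOC][3-12 ALLOC][13-17 ALLOC][18-36 FREE]
Op 4: free(c) -> (freed c); heap: [0-2 ALLOC][3-12 ALLOC][13-36 FREE]
Op 5: a = realloc(a, 8) -> a = 13; heap: [0-2 FREE][3-12 ALLOC][13-20 ALLOC][21-36 FREE]
Op 6: free(b) -> (freed b); heap: [0-12 FREE][13-20 ALLOC][21-36 FREE]
Op 7: d = malloc(9) -> d = 0; heap: [0-8 ALLOC][9-12 FREE][13-20 ALLOC][21-36 FREE]

Answer: [0-8 ALLOC][9-12 FREE][13-20 ALLOC][21-36 FREE]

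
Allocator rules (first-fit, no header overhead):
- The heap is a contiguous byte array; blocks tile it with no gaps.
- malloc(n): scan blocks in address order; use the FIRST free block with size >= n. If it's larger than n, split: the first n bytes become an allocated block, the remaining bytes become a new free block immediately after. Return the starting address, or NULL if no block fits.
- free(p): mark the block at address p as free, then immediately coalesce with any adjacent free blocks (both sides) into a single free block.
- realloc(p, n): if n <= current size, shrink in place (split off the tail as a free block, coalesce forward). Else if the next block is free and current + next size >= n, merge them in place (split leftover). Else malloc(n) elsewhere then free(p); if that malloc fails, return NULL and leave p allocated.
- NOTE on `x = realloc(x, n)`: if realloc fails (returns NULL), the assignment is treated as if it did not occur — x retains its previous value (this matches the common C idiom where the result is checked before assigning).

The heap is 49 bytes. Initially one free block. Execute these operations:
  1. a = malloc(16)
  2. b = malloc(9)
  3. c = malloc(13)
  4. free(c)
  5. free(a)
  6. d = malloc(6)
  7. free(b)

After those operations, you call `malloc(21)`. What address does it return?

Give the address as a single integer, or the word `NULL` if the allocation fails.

Answer: 6

Derivation:
Op 1: a = malloc(16) -> a = 0; heap: [0-15 ALLOC][16-48 FREE]
Op 2: b = malloc(9) -> b = 16; heap: [0-15 ALLOC][16-24 ALLOC][25-48 FREE]
Op 3: c = malloc(13) -> c = 25; heap: [0-15 ALLOC][16-24 ALLOC][25-37 ALLOC][38-48 FREE]
Op 4: free(c) -> (freed c); heap: [0-15 ALLOC][16-24 ALLOC][25-48 FREE]
Op 5: free(a) -> (freed a); heap: [0-15 FREE][16-24 ALLOC][25-48 FREE]
Op 6: d = malloc(6) -> d = 0; heap: [0-5 ALLOC][6-15 FREE][16-24 ALLOC][25-48 FREE]
Op 7: free(b) -> (freed b); heap: [0-5 ALLOC][6-48 FREE]
malloc(21): first-fit scan over [0-5 ALLOC][6-48 FREE] -> 6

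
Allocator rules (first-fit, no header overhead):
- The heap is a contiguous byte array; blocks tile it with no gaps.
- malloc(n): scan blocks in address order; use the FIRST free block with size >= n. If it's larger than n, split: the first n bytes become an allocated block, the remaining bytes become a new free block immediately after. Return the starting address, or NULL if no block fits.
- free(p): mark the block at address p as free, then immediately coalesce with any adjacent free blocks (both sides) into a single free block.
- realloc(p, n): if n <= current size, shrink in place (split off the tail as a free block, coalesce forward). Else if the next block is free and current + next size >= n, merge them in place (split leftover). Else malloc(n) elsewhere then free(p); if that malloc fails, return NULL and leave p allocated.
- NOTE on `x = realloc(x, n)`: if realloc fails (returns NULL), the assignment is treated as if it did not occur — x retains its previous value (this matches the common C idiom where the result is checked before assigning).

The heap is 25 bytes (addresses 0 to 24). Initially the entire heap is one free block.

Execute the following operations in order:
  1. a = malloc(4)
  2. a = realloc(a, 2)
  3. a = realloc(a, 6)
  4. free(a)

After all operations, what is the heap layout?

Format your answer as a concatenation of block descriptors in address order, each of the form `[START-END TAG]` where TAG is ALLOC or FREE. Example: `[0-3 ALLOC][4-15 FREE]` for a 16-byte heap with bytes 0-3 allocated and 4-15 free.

Answer: [0-24 FREE]

Derivation:
Op 1: a = malloc(4) -> a = 0; heap: [0-3 ALLOC][4-24 FREE]
Op 2: a = realloc(a, 2) -> a = 0; heap: [0-1 ALLOC][2-24 FREE]
Op 3: a = realloc(a, 6) -> a = 0; heap: [0-5 ALLOC][6-24 FREE]
Op 4: free(a) -> (freed a); heap: [0-24 FREE]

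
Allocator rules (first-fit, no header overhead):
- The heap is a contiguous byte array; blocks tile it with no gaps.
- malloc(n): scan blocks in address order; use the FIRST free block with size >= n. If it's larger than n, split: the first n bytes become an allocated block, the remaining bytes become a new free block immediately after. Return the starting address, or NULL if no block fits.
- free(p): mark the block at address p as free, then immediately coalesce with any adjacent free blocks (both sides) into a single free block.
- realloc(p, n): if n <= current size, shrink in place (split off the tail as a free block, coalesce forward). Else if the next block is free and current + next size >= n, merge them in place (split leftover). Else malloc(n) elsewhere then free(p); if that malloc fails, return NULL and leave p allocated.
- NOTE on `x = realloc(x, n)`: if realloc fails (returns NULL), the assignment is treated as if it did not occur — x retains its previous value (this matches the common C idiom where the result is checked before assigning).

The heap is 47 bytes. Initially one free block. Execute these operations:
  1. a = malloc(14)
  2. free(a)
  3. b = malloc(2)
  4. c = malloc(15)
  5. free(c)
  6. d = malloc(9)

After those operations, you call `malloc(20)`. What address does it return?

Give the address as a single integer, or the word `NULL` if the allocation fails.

Answer: 11

Derivation:
Op 1: a = malloc(14) -> a = 0; heap: [0-13 ALLOC][14-46 FREE]
Op 2: free(a) -> (freed a); heap: [0-46 FREE]
Op 3: b = malloc(2) -> b = 0; heap: [0-1 ALLOC][2-46 FREE]
Op 4: c = malloc(15) -> c = 2; heap: [0-1 ALLOC][2-16 ALLOC][17-46 FREE]
Op 5: free(c) -> (freed c); heap: [0-1 ALLOC][2-46 FREE]
Op 6: d = malloc(9) -> d = 2; heap: [0-1 ALLOC][2-10 ALLOC][11-46 FREE]
malloc(20): first-fit scan over [0-1 ALLOC][2-10 ALLOC][11-46 FREE] -> 11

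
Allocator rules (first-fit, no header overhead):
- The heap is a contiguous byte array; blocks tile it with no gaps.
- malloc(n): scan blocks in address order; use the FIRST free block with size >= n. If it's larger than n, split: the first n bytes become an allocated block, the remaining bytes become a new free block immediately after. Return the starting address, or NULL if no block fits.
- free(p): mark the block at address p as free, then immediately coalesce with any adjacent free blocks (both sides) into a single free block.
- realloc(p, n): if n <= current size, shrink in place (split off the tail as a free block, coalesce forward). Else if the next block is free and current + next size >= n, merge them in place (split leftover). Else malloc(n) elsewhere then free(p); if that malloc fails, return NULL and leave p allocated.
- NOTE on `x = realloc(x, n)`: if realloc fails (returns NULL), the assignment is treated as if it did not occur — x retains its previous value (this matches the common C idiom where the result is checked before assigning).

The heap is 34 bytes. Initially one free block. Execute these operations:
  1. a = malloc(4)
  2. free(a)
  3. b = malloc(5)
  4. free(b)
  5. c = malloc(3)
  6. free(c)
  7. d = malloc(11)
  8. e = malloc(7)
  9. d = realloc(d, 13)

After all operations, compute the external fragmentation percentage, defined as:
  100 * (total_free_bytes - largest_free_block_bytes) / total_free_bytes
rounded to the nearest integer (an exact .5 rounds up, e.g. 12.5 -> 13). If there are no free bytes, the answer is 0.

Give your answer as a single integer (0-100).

Op 1: a = malloc(4) -> a = 0; heap: [0-3 ALLOC][4-33 FREE]
Op 2: free(a) -> (freed a); heap: [0-33 FREE]
Op 3: b = malloc(5) -> b = 0; heap: [0-4 ALLOC][5-33 FREE]
Op 4: free(b) -> (freed b); heap: [0-33 FREE]
Op 5: c = malloc(3) -> c = 0; heap: [0-2 ALLOC][3-33 FREE]
Op 6: free(c) -> (freed c); heap: [0-33 FREE]
Op 7: d = malloc(11) -> d = 0; heap: [0-10 ALLOC][11-33 FREE]
Op 8: e = malloc(7) -> e = 11; heap: [0-10 ALLOC][11-17 ALLOC][18-33 FREE]
Op 9: d = realloc(d, 13) -> d = 18; heap: [0-10 FREE][11-17 ALLOC][18-30 ALLOC][31-33 FREE]
Free blocks: [11 3] total_free=14 largest=11 -> 100*(14-11)/14 = 300/14 ≈ 21.429 -> rounds to 21

Answer: 21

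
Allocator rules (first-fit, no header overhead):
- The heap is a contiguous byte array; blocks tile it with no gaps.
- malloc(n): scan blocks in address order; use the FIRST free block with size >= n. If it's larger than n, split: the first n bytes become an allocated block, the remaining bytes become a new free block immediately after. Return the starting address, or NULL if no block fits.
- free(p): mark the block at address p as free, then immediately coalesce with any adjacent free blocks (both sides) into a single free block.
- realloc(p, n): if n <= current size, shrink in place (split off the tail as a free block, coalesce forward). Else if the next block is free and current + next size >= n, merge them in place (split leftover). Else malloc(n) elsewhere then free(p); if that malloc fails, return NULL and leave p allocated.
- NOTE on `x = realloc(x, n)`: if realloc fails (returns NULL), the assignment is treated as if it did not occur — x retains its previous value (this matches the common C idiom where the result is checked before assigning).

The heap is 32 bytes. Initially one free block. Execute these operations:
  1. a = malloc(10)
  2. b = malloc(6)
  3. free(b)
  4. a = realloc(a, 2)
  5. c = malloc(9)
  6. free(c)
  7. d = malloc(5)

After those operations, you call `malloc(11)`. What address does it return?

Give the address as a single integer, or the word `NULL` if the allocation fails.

Op 1: a = malloc(10) -> a = 0; heap: [0-9 ALLOC][10-31 FREE]
Op 2: b = malloc(6) -> b = 10; heap: [0-9 ALLOC][10-15 ALLOC][16-31 FREE]
Op 3: free(b) -> (freed b); heap: [0-9 ALLOC][10-31 FREE]
Op 4: a = realloc(a, 2) -> a = 0; heap: [0-1 ALLOC][2-31 FREE]
Op 5: c = malloc(9) -> c = 2; heap: [0-1 ALLOC][2-10 ALLOC][11-31 FREE]
Op 6: free(c) -> (freed c); heap: [0-1 ALLOC][2-31 FREE]
Op 7: d = malloc(5) -> d = 2; heap: [0-1 ALLOC][2-6 ALLOC][7-31 FREE]
malloc(11): first-fit scan over [0-1 ALLOC][2-6 ALLOC][7-31 FREE] -> 7

Answer: 7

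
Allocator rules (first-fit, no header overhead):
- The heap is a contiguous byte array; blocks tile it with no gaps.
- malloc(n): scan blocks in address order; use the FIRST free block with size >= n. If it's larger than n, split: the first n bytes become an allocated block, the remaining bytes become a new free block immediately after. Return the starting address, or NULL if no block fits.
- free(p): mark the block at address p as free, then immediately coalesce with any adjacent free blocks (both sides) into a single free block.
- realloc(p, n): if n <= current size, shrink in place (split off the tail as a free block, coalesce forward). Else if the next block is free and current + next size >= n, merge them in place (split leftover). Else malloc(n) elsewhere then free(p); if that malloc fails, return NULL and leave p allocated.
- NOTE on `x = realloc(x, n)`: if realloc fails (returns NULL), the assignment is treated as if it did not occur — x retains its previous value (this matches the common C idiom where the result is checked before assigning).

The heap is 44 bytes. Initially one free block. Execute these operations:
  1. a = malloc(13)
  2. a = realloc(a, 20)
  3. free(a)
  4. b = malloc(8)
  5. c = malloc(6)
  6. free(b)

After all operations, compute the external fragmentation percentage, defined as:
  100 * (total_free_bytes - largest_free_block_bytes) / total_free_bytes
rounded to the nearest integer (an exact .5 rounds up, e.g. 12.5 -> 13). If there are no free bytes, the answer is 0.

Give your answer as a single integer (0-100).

Op 1: a = malloc(13) -> a = 0; heap: [0-12 ALLOC][13-43 FREE]
Op 2: a = realloc(a, 20) -> a = 0; heap: [0-19 ALLOC][20-43 FREE]
Op 3: free(a) -> (freed a); heap: [0-43 FREE]
Op 4: b = malloc(8) -> b = 0; heap: [0-7 ALLOC][8-43 FREE]
Op 5: c = malloc(6) -> c = 8; heap: [0-7 ALLOC][8-13 ALLOC][14-43 FREE]
Op 6: free(b) -> (freed b); heap: [0-7 FREE][8-13 ALLOC][14-43 FREE]
Free blocks: [8 30] total_free=38 largest=30 -> 100*(38-30)/38 = 800/38 ≈ 21.053 -> rounds to 21

Answer: 21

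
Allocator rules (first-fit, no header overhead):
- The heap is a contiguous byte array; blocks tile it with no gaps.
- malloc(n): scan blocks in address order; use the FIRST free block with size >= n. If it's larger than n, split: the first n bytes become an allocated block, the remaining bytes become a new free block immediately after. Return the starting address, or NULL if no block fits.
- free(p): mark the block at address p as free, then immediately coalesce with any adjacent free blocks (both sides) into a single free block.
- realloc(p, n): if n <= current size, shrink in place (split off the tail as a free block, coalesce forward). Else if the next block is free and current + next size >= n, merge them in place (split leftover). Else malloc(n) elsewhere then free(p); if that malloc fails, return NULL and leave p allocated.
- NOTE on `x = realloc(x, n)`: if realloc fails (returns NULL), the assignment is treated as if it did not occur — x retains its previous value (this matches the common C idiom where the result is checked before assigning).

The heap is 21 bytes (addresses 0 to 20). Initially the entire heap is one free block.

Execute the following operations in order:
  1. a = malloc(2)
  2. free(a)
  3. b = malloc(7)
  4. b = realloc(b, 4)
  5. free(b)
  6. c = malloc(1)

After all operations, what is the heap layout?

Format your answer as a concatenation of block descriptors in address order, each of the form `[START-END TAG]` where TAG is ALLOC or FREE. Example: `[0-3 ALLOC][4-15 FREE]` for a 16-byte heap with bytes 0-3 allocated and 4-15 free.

Op 1: a = malloc(2) -> a = 0; heap: [0-1 ALLOC][2-20 FREE]
Op 2: free(a) -> (freed a); heap: [0-20 FREE]
Op 3: b = malloc(7) -> b = 0; heap: [0-6 ALLOC][7-20 FREE]
Op 4: b = realloc(b, 4) -> b = 0; heap: [0-3 ALLOC][4-20 FREE]
Op 5: free(b) -> (freed b); heap: [0-20 FREE]
Op 6: c = malloc(1) -> c = 0; heap: [0-0 ALLOC][1-20 FREE]

Answer: [0-0 ALLOC][1-20 FREE]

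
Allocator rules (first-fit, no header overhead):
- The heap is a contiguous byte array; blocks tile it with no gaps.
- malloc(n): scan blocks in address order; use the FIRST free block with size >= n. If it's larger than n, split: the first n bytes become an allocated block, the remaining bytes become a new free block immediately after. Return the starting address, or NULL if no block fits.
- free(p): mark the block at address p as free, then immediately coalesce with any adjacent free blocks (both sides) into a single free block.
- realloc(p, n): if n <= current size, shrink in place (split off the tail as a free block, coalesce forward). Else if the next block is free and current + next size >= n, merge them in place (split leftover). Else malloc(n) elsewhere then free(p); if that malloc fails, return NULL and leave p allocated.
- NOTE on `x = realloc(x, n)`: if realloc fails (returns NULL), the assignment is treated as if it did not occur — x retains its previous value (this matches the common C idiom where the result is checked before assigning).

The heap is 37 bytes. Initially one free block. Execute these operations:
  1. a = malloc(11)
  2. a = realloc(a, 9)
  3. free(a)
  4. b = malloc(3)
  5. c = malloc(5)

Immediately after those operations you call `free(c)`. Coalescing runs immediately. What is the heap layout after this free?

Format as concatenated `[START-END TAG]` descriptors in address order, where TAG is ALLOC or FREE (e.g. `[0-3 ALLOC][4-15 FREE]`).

Answer: [0-2 ALLOC][3-36 FREE]

Derivation:
Op 1: a = malloc(11) -> a = 0; heap: [0-10 ALLOC][11-36 FREE]
Op 2: a = realloc(a, 9) -> a = 0; heap: [0-8 ALLOC][9-36 FREE]
Op 3: free(a) -> (freed a); heap: [0-36 FREE]
Op 4: b = malloc(3) -> b = 0; heap: [0-2 ALLOC][3-36 FREE]
Op 5: c = malloc(5) -> c = 3; heap: [0-2 ALLOC][3-7 ALLOC][8-36 FREE]
free(c): c = 3 -> block [3-7 ALLOC]; mark free, coalesce with adjacent free neighbors -> [0-2 ALLOC][3-36 FREE]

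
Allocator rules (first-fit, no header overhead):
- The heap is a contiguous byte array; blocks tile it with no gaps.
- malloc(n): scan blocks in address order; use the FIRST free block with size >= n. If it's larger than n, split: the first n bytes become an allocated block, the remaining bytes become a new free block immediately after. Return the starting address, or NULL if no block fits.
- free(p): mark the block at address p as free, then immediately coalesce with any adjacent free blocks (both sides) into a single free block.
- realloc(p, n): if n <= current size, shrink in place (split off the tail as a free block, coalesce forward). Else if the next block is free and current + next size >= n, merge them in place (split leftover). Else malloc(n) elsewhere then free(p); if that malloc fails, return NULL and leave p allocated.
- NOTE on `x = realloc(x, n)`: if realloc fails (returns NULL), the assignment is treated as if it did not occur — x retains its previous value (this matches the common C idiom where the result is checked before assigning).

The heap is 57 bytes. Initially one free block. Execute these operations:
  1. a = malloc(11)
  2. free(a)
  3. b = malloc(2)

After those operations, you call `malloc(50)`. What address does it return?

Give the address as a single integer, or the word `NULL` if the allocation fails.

Op 1: a = malloc(11) -> a = 0; heap: [0-10 ALLOC][11-56 FREE]
Op 2: free(a) -> (freed a); heap: [0-56 FREE]
Op 3: b = malloc(2) -> b = 0; heap: [0-1 ALLOC][2-56 FREE]
malloc(50): first-fit scan over [0-1 ALLOC][2-56 FREE] -> 2

Answer: 2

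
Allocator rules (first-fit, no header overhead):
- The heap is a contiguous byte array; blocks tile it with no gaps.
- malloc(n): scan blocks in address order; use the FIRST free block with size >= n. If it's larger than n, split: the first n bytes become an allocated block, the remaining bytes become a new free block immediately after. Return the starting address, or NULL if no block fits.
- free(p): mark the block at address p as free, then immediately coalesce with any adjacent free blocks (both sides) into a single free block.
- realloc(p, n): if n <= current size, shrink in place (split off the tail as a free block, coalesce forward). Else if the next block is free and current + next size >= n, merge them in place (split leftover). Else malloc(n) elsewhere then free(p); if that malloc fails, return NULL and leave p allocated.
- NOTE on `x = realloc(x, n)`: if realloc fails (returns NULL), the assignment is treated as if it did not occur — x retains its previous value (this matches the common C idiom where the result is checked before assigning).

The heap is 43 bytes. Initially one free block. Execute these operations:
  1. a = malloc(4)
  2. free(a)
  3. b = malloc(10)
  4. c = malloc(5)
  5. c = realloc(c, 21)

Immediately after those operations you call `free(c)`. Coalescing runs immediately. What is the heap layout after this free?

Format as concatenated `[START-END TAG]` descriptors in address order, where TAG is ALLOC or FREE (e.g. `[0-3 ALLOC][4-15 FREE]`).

Answer: [0-9 ALLOC][10-42 FREE]

Derivation:
Op 1: a = malloc(4) -> a = 0; heap: [0-3 ALLOC][4-42 FREE]
Op 2: free(a) -> (freed a); heap: [0-42 FREE]
Op 3: b = malloc(10) -> b = 0; heap: [0-9 ALLOC][10-42 FREE]
Op 4: c = malloc(5) -> c = 10; heap: [0-9 ALLOC][10-14 ALLOC][15-42 FREE]
Op 5: c = realloc(c, 21) -> c = 10; heap: [0-9 ALLOC][10-30 ALLOC][31-42 FREE]
free(c): c = 10 -> block [10-30 ALLOC]; mark free, coalesce with adjacent free neighbors -> [0-9 ALLOC][10-42 FREE]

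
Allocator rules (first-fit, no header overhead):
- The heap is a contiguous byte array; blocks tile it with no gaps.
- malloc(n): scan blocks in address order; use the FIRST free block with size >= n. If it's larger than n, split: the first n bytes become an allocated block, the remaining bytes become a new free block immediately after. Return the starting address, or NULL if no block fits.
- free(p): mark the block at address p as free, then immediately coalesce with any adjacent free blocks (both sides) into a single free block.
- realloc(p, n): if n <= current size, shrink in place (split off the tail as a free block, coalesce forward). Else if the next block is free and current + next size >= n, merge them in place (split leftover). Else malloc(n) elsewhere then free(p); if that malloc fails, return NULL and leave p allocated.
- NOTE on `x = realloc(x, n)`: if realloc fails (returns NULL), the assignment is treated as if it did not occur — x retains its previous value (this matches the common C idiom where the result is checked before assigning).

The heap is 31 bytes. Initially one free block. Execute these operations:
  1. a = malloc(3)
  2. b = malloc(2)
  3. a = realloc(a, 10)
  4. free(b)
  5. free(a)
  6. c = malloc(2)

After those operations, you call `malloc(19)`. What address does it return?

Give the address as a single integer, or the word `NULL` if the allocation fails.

Op 1: a = malloc(3) -> a = 0; heap: [0-2 ALLOC][3-30 FREE]
Op 2: b = malloc(2) -> b = 3; heap: [0-2 ALLOC][3-4 ALLOC][5-30 FREE]
Op 3: a = realloc(a, 10) -> a = 5; heap: [0-2 FREE][3-4 ALLOC][5-14 ALLOC][15-30 FREE]
Op 4: free(b) -> (freed b); heap: [0-4 FREE][5-14 ALLOC][15-30 FREE]
Op 5: free(a) -> (freed a); heap: [0-30 FREE]
Op 6: c = malloc(2) -> c = 0; heap: [0-1 ALLOC][2-30 FREE]
malloc(19): first-fit scan over [0-1 ALLOC][2-30 FREE] -> 2

Answer: 2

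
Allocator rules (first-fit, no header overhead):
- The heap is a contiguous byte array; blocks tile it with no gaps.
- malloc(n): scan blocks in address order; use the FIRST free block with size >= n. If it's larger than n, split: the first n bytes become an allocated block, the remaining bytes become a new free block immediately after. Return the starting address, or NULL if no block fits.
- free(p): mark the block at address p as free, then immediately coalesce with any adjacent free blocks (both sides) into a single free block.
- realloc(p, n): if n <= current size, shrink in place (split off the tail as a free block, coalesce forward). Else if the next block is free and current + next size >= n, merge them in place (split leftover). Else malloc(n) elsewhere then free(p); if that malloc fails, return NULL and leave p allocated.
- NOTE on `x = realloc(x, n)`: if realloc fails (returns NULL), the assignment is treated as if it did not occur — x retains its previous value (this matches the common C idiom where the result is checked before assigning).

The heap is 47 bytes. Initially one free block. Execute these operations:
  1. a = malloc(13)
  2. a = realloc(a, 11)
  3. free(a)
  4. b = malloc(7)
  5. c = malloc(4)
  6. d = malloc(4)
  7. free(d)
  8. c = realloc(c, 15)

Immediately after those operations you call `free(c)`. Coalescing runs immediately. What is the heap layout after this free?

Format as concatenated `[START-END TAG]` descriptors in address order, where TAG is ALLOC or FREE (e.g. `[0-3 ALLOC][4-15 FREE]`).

Answer: [0-6 ALLOC][7-46 FREE]

Derivation:
Op 1: a = malloc(13) -> a = 0; heap: [0-12 ALLOC][13-46 FREE]
Op 2: a = realloc(a, 11) -> a = 0; heap: [0-10 ALLOC][11-46 FREE]
Op 3: free(a) -> (freed a); heap: [0-46 FREE]
Op 4: b = malloc(7) -> b = 0; heap: [0-6 ALLOC][7-46 FREE]
Op 5: c = malloc(4) -> c = 7; heap: [0-6 ALLOC][7-10 ALLOC][11-46 FREE]
Op 6: d = malloc(4) -> d = 11; heap: [0-6 ALLOC][7-10 ALLOC][11-14 ALLOC][15-46 FREE]
Op 7: free(d) -> (freed d); heap: [0-6 ALLOC][7-10 ALLOC][11-46 FREE]
Op 8: c = realloc(c, 15) -> c = 7; heap: [0-6 ALLOC][7-21 ALLOC][22-46 FREE]
free(c): c = 7 -> block [7-21 ALLOC]; mark free, coalesce with adjacent free neighbors -> [0-6 ALLOC][7-46 FREE]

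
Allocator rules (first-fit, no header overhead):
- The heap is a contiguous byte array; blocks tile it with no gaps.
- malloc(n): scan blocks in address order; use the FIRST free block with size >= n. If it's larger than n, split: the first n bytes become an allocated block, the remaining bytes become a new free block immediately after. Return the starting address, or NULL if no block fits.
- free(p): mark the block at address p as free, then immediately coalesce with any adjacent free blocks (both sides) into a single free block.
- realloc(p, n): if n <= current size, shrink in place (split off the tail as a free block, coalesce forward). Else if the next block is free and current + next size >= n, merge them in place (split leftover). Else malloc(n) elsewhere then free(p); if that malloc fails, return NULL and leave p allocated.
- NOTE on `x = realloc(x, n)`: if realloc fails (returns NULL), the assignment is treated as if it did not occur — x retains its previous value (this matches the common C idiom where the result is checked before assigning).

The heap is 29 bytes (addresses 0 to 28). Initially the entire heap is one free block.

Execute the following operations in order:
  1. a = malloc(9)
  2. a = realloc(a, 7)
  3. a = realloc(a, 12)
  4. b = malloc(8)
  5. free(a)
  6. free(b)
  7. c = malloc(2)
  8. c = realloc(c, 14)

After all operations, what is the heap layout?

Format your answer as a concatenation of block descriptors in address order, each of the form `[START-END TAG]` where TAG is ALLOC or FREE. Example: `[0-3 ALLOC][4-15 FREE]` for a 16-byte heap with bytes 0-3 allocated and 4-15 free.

Answer: [0-13 ALLOC][14-28 FREE]

Derivation:
Op 1: a = malloc(9) -> a = 0; heap: [0-8 ALLOC][9-28 FREE]
Op 2: a = realloc(a, 7) -> a = 0; heap: [0-6 ALLOC][7-28 FREE]
Op 3: a = realloc(a, 12) -> a = 0; heap: [0-11 ALLOC][12-28 FREE]
Op 4: b = malloc(8) -> b = 12; heap: [0-11 ALLOC][12-19 ALLOC][20-28 FREE]
Op 5: free(a) -> (freed a); heap: [0-11 FREE][12-19 ALLOC][20-28 FREE]
Op 6: free(b) -> (freed b); heap: [0-28 FREE]
Op 7: c = malloc(2) -> c = 0; heap: [0-1 ALLOC][2-28 FREE]
Op 8: c = realloc(c, 14) -> c = 0; heap: [0-13 ALLOC][14-28 FREE]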